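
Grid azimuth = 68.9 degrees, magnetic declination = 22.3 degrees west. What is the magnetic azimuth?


magnetic azimuth = grid azimuth - declination (east +ve)
mag_az = 68.9 - -22.3 = 91.2 degrees

91.2 degrees


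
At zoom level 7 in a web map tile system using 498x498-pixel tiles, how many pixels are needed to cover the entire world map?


tiles per axis = 2^7 = 128
total tiles = 128^2 = 16384
pixels per axis = 128 * 498 = 63744
total pixels = 63744^2 = 4063297536

4063297536 pixels


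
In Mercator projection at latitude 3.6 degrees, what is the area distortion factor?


area_distortion = 1/cos^2(3.6) = 1.004

1.004


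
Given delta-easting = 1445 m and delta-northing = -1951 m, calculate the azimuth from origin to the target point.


az = atan2(1445, -1951) = 143.5 deg
adjusted to 0-360: 143.5 degrees

143.5 degrees


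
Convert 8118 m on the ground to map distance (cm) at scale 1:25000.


map_cm = 8118 * 100 / 25000 = 32.472 cm ≈ 32.47 cm

32.47 cm


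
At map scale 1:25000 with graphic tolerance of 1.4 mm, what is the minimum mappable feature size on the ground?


ground = 1.4 mm * 25000 / 1000 = 35.0 m

35.0 m


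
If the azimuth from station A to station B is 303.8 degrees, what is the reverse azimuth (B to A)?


back azimuth = (303.8 + 180) mod 360 = 123.8 degrees

123.8 degrees


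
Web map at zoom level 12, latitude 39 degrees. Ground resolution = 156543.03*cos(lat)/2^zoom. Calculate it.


res = 156543.03 * cos(39) / 2^12 = 156543.03 * 0.77714596 / 4096 = 29.7 m/pixel

29.7 m/pixel


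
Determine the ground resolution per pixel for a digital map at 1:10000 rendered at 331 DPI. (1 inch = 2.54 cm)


pixel_cm = 2.54 / 331 ≈ 0.007674 cm
ground = pixel_cm * 10000 / 100 = 2.54 * 10000 / (331 * 100) = 25400 / 33100 ≈ 0.77 m

0.77 m


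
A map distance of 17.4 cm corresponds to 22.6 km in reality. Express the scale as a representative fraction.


ground = 22.6 km = 2260000 cm; RF denominator = ground / map = 2260000 / 17.4 ≈ 129885; RF = 1:129885

1:129885


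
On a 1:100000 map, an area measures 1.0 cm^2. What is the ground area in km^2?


ground_area = 1.0 * (100000/100)^2 = 1000000.0 m^2 = 1.0 km^2

1.0 km^2


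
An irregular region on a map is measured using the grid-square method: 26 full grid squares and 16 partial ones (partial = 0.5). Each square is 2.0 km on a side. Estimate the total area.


effective squares = 26 + 16 * 0.5 = 34.0
area = 34.0 * 4.0 = 136.0 km^2

136.0 km^2


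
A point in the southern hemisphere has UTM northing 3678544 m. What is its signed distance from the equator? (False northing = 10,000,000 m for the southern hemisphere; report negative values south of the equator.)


For southern: actual = 3678544 - 10000000 = -6321456 m

-6321456 m


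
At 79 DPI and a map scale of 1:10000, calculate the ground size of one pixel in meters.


pixel_cm = 2.54 / 79 ≈ 0.032152 cm
ground = pixel_cm * 10000 / 100 = 2.54 * 10000 / (79 * 100) = 25400 / 7900 ≈ 3.22 m

3.22 m


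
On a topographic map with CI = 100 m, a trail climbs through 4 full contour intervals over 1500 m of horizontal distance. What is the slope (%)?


elevation change = 4 * 100 = 400 m
slope = 400 / 1500 * 100 = 26.7%

26.7%


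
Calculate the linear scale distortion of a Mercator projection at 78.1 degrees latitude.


SF = 1 / cos(78.1) = 1 / 0.206204 = 4.85

4.85


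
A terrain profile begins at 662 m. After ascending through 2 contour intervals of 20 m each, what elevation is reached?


elevation = 662 + 2 * 20 = 702 m

702 m


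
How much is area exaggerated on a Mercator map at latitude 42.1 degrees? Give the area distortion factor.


area_distortion = 1/cos^2(42.1) = 1.816

1.816


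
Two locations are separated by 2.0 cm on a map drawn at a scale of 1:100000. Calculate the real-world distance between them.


ground = 2.0 cm * 100000 / 100 = 2000.0 m = 2.0 km

2.0 km


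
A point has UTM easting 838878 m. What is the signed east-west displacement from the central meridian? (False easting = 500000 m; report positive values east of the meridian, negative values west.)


displacement = 838878 - 500000 = 338878 m

338878 m


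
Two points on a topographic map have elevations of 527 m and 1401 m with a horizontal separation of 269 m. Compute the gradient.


gradient = (1401 - 527) / 269 = 874 / 269 = 3.2491

3.2491


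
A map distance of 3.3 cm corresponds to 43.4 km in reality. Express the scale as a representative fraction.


ground = 43.4 km = 4340000 cm; RF denominator = ground / map = 4340000 / 3.3 ≈ 1315152; RF = 1:1315152

1:1315152


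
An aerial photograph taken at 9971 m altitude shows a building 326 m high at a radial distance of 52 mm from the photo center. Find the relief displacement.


d = h * r / H = 326 * 52 / 9971 = 1.7 mm

1.7 mm


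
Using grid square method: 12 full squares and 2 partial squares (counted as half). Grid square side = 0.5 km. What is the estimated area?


effective squares = 12 + 2 * 0.5 = 13.0
area = 13.0 * 0.25 = 3.25 km^2

3.25 km^2


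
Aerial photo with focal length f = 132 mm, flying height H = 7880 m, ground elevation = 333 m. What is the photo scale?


scale = f / (H - h) = 132 mm / 7547 m = 132 / 7547000 = 1:57174

1:57174


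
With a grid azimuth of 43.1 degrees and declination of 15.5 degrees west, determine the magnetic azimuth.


magnetic azimuth = grid azimuth - declination (east +ve)
mag_az = 43.1 - -15.5 = 58.6 degrees

58.6 degrees


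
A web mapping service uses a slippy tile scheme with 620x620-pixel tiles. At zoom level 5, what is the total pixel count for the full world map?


tiles per axis = 2^5 = 32
total tiles = 32^2 = 1024
pixels per axis = 32 * 620 = 19840
total pixels = 19840^2 = 393625600

393625600 pixels


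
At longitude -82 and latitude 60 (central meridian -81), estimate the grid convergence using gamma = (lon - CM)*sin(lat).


gamma = (-82 - -81) * sin(60) = -1 * 0.866025 = -0.866 degrees

-0.866 degrees


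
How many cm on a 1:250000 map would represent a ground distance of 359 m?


map_cm = 359 * 100 / 250000 = 0.1436 cm ≈ 0.14 cm

0.14 cm


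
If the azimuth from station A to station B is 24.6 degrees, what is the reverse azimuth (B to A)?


back azimuth = (24.6 + 180) mod 360 = 204.6 degrees

204.6 degrees


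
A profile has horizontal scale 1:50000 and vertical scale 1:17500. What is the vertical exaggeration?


VE = horizontal_scale / vertical_scale = 50000 / 17500 ≈ 2.9

2.9x


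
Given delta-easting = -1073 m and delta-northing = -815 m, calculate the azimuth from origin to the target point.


az = atan2(-1073, -815) = -127.2 deg
adjusted to 0-360: 232.8 degrees

232.8 degrees


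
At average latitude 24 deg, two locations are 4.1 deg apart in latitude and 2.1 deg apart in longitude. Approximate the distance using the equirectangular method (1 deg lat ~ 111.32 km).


dlat_km = 4.1 * 111.32 = 456.412
dlon_km = 2.1 * 111.32 * cos(24) ≈ 213.561
dist = sqrt(456.412^2 + 213.561^2) ≈ 503.9 km

503.9 km


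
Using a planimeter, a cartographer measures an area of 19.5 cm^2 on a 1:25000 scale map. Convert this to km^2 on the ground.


ground_area = 19.5 * (25000/100)^2 = 1218750.0 m^2 = 1.21875 km^2 ≈ 1.219 km^2

1.219 km^2


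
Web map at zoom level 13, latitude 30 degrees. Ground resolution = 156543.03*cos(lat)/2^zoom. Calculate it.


res = 156543.03 * cos(30) / 2^13 = 156543.03 * 0.8660254 / 8192 = 16.55 m/pixel

16.55 m/pixel


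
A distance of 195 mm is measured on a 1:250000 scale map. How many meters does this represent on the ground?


ground = 195 mm * 250000 / 1000 = 48750.0 m

48750.0 m


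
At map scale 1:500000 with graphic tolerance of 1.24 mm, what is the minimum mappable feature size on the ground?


ground = 1.24 mm * 500000 / 1000 = 620.0 m

620.0 m


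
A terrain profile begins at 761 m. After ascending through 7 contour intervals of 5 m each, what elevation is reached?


elevation = 761 + 7 * 5 = 796 m

796 m


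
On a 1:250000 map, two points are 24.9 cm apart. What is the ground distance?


ground = 24.9 cm * 250000 / 100 = 62250.0 m = 62.25 km

62.25 km


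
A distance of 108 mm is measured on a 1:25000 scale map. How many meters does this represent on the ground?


ground = 108 mm * 25000 / 1000 = 2700.0 m

2700.0 m


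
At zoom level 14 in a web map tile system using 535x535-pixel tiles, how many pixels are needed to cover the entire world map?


tiles per axis = 2^14 = 16384
total tiles = 16384^2 = 268435456
pixels per axis = 16384 * 535 = 8765440
total pixels = 8765440^2 = 76832938393600

76832938393600 pixels


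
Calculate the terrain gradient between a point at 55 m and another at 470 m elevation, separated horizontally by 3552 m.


gradient = (470 - 55) / 3552 = 415 / 3552 = 0.1168

0.1168


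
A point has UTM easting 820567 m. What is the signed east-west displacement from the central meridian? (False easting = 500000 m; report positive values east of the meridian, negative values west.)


displacement = 820567 - 500000 = 320567 m

320567 m


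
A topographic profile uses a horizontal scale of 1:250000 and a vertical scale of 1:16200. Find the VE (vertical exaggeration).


VE = horizontal_scale / vertical_scale = 250000 / 16200 ≈ 15.4

15.4x


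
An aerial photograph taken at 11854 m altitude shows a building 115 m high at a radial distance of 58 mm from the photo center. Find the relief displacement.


d = h * r / H = 115 * 58 / 11854 = 0.56 mm

0.56 mm


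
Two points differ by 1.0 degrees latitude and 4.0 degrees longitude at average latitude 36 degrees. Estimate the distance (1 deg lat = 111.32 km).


dlat_km = 1.0 * 111.32 = 111.32
dlon_km = 4.0 * 111.32 * cos(36) ≈ 360.239
dist = sqrt(111.32^2 + 360.239^2) ≈ 377.0 km

377.0 km


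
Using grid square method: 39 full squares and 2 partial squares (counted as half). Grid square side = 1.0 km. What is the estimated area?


effective squares = 39 + 2 * 0.5 = 40.0
area = 40.0 * 1.0 = 40.0 km^2

40.0 km^2


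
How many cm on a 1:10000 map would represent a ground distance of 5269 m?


map_cm = 5269 * 100 / 10000 = 52.69 cm

52.69 cm


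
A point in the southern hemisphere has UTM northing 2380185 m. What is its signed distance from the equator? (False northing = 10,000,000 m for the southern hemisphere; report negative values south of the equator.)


For southern: actual = 2380185 - 10000000 = -7619815 m

-7619815 m


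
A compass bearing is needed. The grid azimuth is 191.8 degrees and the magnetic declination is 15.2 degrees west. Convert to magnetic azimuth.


magnetic azimuth = grid azimuth - declination (east +ve)
mag_az = 191.8 - -15.2 = 207.0 degrees

207.0 degrees


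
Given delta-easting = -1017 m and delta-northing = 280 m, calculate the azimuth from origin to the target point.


az = atan2(-1017, 280) = -74.6 deg
adjusted to 0-360: 285.4 degrees

285.4 degrees


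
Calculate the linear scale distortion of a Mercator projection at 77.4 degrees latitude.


SF = 1 / cos(77.4) = 1 / 0.218143 = 4.584

4.584


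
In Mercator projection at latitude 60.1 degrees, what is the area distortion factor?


area_distortion = 1/cos^2(60.1) = 4.024

4.024


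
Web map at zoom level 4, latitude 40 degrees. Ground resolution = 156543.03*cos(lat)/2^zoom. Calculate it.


res = 156543.03 * cos(40) / 2^4 = 156543.03 * 0.76604444 / 16 = 7494.93 m/pixel

7494.93 m/pixel


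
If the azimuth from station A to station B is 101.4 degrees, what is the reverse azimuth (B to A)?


back azimuth = (101.4 + 180) mod 360 = 281.4 degrees

281.4 degrees


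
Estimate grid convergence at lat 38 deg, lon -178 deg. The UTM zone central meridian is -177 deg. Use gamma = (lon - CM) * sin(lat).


gamma = (-178 - -177) * sin(38) = -1 * 0.615661 = -0.616 degrees

-0.616 degrees


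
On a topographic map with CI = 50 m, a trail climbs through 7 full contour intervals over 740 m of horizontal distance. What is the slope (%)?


elevation change = 7 * 50 = 350 m
slope = 350 / 740 * 100 = 47.3%

47.3%


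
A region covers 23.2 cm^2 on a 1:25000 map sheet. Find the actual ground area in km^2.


ground_area = 23.2 * (25000/100)^2 = 1450000.0 m^2 = 1.45 km^2

1.45 km^2


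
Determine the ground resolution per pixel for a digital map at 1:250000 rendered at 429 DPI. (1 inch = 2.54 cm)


pixel_cm = 2.54 / 429 ≈ 0.005921 cm
ground = pixel_cm * 250000 / 100 = 2.54 * 250000 / (429 * 100) = 635000 / 42900 ≈ 14.8 m

14.8 m


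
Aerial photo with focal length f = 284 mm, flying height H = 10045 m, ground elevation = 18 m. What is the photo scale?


scale = f / (H - h) = 284 mm / 10027 m = 284 / 10027000 = 1:35306

1:35306


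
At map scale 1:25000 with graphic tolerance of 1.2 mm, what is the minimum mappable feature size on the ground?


ground = 1.2 mm * 25000 / 1000 = 30.0 m

30.0 m


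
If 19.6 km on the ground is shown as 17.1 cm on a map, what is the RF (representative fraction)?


ground = 19.6 km = 1960000 cm; RF denominator = ground / map = 1960000 / 17.1 ≈ 114620; RF = 1:114620

1:114620


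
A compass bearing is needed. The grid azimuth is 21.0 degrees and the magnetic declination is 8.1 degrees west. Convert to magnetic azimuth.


magnetic azimuth = grid azimuth - declination (east +ve)
mag_az = 21.0 - -8.1 = 29.1 degrees

29.1 degrees


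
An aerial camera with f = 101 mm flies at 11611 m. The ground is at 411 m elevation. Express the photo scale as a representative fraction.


scale = f / (H - h) = 101 mm / 11200 m = 101 / 11200000 = 1:110891

1:110891


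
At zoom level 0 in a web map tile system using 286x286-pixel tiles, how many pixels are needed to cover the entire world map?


tiles per axis = 2^0 = 1
total tiles = 1^2 = 1
pixels per axis = 1 * 286 = 286
total pixels = 286^2 = 81796

81796 pixels


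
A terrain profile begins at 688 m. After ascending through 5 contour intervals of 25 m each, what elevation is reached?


elevation = 688 + 5 * 25 = 813 m

813 m


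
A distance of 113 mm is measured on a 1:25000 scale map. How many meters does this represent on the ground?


ground = 113 mm * 25000 / 1000 = 2825.0 m

2825.0 m


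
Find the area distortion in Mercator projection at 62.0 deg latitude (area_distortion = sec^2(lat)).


area_distortion = 1/cos^2(62.0) = 4.537

4.537


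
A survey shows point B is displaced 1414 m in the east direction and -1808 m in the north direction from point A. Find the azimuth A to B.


az = atan2(1414, -1808) = 142.0 deg
adjusted to 0-360: 142.0 degrees

142.0 degrees


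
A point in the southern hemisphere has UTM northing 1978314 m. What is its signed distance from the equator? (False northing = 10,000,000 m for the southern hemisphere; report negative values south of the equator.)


For southern: actual = 1978314 - 10000000 = -8021686 m

-8021686 m


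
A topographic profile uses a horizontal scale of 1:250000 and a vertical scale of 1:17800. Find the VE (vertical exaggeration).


VE = horizontal_scale / vertical_scale = 250000 / 17800 ≈ 14.0

14.0x


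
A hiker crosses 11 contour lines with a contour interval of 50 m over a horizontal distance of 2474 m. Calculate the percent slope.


elevation change = 11 * 50 = 550 m
slope = 550 / 2474 * 100 = 22.2%

22.2%


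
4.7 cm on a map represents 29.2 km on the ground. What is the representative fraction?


ground = 29.2 km = 2920000 cm; RF denominator = ground / map = 2920000 / 4.7 ≈ 621277; RF = 1:621277

1:621277


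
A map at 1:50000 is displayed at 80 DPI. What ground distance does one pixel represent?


pixel_cm = 2.54 / 80 = 0.03175 cm
ground = pixel_cm * 50000 / 100 = 2.54 * 50000 / (80 * 100) = 127000 / 8000 ≈ 15.88 m

15.88 m


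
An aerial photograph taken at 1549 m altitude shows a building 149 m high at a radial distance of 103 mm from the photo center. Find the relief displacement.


d = h * r / H = 149 * 103 / 1549 = 9.91 mm

9.91 mm


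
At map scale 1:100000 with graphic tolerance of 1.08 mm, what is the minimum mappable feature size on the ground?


ground = 1.08 mm * 100000 / 1000 = 108.0 m

108.0 m


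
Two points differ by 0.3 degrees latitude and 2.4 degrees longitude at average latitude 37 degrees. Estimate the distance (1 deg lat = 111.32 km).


dlat_km = 0.3 * 111.32 = 33.396
dlon_km = 2.4 * 111.32 * cos(37) ≈ 213.37
dist = sqrt(33.396^2 + 213.37^2) ≈ 216.0 km

216.0 km


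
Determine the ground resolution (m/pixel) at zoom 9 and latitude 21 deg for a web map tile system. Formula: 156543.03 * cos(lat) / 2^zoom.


res = 156543.03 * cos(21) / 2^9 = 156543.03 * 0.93358043 / 512 = 285.44 m/pixel

285.44 m/pixel


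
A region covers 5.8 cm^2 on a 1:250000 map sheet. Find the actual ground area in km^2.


ground_area = 5.8 * (250000/100)^2 = 36250000.0 m^2 = 36.25 km^2

36.25 km^2


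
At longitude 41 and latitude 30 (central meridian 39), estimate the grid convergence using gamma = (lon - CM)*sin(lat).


gamma = (41 - 39) * sin(30) = 2 * 0.5 = 1.0 degrees

1.0 degrees


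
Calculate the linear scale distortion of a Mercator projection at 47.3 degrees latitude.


SF = 1 / cos(47.3) = 1 / 0.67816 = 1.475

1.475


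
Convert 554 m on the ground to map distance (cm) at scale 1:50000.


map_cm = 554 * 100 / 50000 = 1.108 cm ≈ 1.11 cm

1.11 cm


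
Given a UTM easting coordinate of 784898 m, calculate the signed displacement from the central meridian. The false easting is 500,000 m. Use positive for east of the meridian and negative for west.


displacement = 784898 - 500000 = 284898 m

284898 m


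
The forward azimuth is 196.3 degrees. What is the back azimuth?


back azimuth = (196.3 + 180) mod 360 = 16.3 degrees

16.3 degrees


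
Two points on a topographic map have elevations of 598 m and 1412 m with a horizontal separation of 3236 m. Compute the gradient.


gradient = (1412 - 598) / 3236 = 814 / 3236 = 0.2515

0.2515


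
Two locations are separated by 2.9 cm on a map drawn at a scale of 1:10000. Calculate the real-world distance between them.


ground = 2.9 cm * 10000 / 100 = 290.0 m

290.0 m


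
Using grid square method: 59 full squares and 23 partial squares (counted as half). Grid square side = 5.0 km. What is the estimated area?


effective squares = 59 + 23 * 0.5 = 70.5
area = 70.5 * 25.0 = 1762.5 km^2

1762.5 km^2


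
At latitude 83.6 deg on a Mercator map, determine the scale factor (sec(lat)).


SF = 1 / cos(83.6) = 1 / 0.111469 = 8.971

8.971


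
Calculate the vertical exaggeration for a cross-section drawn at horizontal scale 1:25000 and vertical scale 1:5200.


VE = horizontal_scale / vertical_scale = 25000 / 5200 ≈ 4.8

4.8x


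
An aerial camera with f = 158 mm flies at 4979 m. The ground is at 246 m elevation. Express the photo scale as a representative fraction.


scale = f / (H - h) = 158 mm / 4733 m = 158 / 4733000 = 1:29956

1:29956


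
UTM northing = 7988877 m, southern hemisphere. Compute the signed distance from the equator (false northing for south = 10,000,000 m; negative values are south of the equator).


For southern: actual = 7988877 - 10000000 = -2011123 m

-2011123 m


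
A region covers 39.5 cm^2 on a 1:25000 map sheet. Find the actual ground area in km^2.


ground_area = 39.5 * (25000/100)^2 = 2468750.0 m^2 = 2.46875 km^2 ≈ 2.469 km^2

2.469 km^2


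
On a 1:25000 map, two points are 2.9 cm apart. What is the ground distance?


ground = 2.9 cm * 25000 / 100 = 725.0 m

725.0 m


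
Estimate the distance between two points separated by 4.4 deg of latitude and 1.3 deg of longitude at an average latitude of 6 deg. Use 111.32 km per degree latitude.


dlat_km = 4.4 * 111.32 = 489.808
dlon_km = 1.3 * 111.32 * cos(6) ≈ 143.923
dist = sqrt(489.808^2 + 143.923^2) ≈ 510.5 km

510.5 km


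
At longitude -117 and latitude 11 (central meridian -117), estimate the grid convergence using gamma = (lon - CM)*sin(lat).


gamma = (-117 - -117) * sin(11) = 0 * 0.190809 = 0.0 degrees

0.0 degrees


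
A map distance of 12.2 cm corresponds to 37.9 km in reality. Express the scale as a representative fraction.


ground = 37.9 km = 3790000 cm; RF denominator = ground / map = 3790000 / 12.2 ≈ 310656; RF = 1:310656

1:310656


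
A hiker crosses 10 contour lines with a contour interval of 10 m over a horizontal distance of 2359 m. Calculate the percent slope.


elevation change = 10 * 10 = 100 m
slope = 100 / 2359 * 100 = 4.2%

4.2%


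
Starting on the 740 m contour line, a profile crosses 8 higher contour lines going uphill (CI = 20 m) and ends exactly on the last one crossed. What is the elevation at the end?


elevation = 740 + 8 * 20 = 900 m

900 m


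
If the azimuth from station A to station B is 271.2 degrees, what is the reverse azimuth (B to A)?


back azimuth = (271.2 + 180) mod 360 = 91.2 degrees

91.2 degrees


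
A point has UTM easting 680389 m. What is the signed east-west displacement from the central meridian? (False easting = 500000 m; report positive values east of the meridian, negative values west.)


displacement = 680389 - 500000 = 180389 m

180389 m


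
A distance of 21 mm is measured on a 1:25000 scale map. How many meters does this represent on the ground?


ground = 21 mm * 25000 / 1000 = 525.0 m

525.0 m


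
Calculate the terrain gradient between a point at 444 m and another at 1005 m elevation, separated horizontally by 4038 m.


gradient = (1005 - 444) / 4038 = 561 / 4038 = 0.1389

0.1389


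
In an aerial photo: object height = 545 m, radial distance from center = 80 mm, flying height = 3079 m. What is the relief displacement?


d = h * r / H = 545 * 80 / 3079 = 14.16 mm

14.16 mm


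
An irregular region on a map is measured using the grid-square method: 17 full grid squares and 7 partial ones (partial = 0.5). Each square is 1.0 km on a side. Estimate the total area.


effective squares = 17 + 7 * 0.5 = 20.5
area = 20.5 * 1.0 = 20.5 km^2

20.5 km^2


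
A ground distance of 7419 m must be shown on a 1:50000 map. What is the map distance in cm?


map_cm = 7419 * 100 / 50000 = 14.838 cm ≈ 14.84 cm

14.84 cm


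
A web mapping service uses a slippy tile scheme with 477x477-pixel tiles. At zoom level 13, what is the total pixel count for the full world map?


tiles per axis = 2^13 = 8192
total tiles = 8192^2 = 67108864
pixels per axis = 8192 * 477 = 3907584
total pixels = 3907584^2 = 15269212717056

15269212717056 pixels


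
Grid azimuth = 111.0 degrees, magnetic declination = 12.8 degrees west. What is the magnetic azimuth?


magnetic azimuth = grid azimuth - declination (east +ve)
mag_az = 111.0 - -12.8 = 123.8 degrees

123.8 degrees


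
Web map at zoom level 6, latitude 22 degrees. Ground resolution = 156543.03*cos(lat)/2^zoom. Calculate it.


res = 156543.03 * cos(22) / 2^6 = 156543.03 * 0.92718385 / 64 = 2267.88 m/pixel

2267.88 m/pixel


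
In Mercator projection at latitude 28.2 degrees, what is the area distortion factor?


area_distortion = 1/cos^2(28.2) = 1.288

1.288


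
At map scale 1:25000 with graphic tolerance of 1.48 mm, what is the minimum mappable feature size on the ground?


ground = 1.48 mm * 25000 / 1000 = 37.0 m

37.0 m


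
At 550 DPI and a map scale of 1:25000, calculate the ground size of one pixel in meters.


pixel_cm = 2.54 / 550 ≈ 0.004618 cm
ground = pixel_cm * 25000 / 100 = 2.54 * 25000 / (550 * 100) = 63500 / 55000 ≈ 1.15 m

1.15 m


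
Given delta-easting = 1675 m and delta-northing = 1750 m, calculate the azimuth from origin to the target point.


az = atan2(1675, 1750) = 43.7 deg
adjusted to 0-360: 43.7 degrees

43.7 degrees


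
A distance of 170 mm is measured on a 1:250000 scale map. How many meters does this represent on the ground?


ground = 170 mm * 250000 / 1000 = 42500.0 m

42500.0 m


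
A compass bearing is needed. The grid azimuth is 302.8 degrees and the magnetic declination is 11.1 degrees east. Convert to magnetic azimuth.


magnetic azimuth = grid azimuth - declination (east +ve)
mag_az = 302.8 - 11.1 = 291.7 degrees

291.7 degrees


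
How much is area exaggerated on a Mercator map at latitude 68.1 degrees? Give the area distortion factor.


area_distortion = 1/cos^2(68.1) = 7.188

7.188


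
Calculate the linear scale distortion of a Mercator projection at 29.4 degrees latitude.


SF = 1 / cos(29.4) = 1 / 0.871214 = 1.148

1.148


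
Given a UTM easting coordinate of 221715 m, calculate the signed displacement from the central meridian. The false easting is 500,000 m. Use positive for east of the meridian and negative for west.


displacement = 221715 - 500000 = -278285 m

-278285 m


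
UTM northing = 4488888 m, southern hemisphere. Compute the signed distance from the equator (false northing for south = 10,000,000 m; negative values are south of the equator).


For southern: actual = 4488888 - 10000000 = -5511112 m

-5511112 m


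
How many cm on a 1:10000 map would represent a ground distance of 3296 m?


map_cm = 3296 * 100 / 10000 = 32.96 cm

32.96 cm


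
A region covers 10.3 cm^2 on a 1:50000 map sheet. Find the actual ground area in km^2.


ground_area = 10.3 * (50000/100)^2 = 2575000.0 m^2 = 2.575 km^2

2.575 km^2


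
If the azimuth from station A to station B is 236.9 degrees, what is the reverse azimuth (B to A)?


back azimuth = (236.9 + 180) mod 360 = 56.9 degrees

56.9 degrees


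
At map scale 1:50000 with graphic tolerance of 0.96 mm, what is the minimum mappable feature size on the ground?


ground = 0.96 mm * 50000 / 1000 = 48.0 m

48.0 m


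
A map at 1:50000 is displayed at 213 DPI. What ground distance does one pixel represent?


pixel_cm = 2.54 / 213 ≈ 0.011925 cm
ground = pixel_cm * 50000 / 100 = 2.54 * 50000 / (213 * 100) = 127000 / 21300 ≈ 5.96 m

5.96 m


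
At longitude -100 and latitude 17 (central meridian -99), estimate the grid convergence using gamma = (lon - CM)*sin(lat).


gamma = (-100 - -99) * sin(17) = -1 * 0.292372 = -0.292 degrees

-0.292 degrees


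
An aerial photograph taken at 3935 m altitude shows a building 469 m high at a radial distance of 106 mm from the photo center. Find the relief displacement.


d = h * r / H = 469 * 106 / 3935 = 12.63 mm

12.63 mm


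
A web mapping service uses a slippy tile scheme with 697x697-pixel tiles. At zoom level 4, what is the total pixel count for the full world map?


tiles per axis = 2^4 = 16
total tiles = 16^2 = 256
pixels per axis = 16 * 697 = 11152
total pixels = 11152^2 = 124367104

124367104 pixels


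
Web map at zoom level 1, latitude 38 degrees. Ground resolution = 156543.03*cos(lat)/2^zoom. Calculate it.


res = 156543.03 * cos(38) / 2^1 = 156543.03 * 0.78801075 / 2 = 61678.8 m/pixel

61678.8 m/pixel


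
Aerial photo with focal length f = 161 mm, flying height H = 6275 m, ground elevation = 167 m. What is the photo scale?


scale = f / (H - h) = 161 mm / 6108 m = 161 / 6108000 = 1:37938

1:37938


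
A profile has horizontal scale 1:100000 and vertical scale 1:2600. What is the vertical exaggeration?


VE = horizontal_scale / vertical_scale = 100000 / 2600 ≈ 38.5

38.5x


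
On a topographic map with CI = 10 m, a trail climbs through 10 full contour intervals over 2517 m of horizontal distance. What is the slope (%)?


elevation change = 10 * 10 = 100 m
slope = 100 / 2517 * 100 = 4.0%

4.0%


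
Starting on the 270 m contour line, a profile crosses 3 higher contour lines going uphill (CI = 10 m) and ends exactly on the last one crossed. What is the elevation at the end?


elevation = 270 + 3 * 10 = 300 m

300 m


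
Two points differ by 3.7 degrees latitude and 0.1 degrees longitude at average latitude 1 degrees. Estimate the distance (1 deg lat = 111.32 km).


dlat_km = 3.7 * 111.32 = 411.884
dlon_km = 0.1 * 111.32 * cos(1) ≈ 11.13
dist = sqrt(411.884^2 + 11.13^2) ≈ 412.0 km

412.0 km


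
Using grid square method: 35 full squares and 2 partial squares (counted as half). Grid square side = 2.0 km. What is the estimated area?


effective squares = 35 + 2 * 0.5 = 36.0
area = 36.0 * 4.0 = 144.0 km^2

144.0 km^2


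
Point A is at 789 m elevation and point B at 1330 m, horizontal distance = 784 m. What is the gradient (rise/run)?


gradient = (1330 - 789) / 784 = 541 / 784 = 0.6901

0.6901


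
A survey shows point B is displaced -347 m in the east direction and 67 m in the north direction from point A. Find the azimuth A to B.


az = atan2(-347, 67) = -79.1 deg
adjusted to 0-360: 280.9 degrees

280.9 degrees


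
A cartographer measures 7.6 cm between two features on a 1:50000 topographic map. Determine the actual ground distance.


ground = 7.6 cm * 50000 / 100 = 3800.0 m = 3.8 km

3.8 km


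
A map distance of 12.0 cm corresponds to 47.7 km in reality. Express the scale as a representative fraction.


ground = 47.7 km = 4770000 cm; RF denominator = ground / map = 4770000 / 12.0 = 397500; RF = 1:397500

1:397500


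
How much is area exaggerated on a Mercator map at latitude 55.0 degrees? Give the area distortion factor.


area_distortion = 1/cos^2(55.0) = 3.04

3.04


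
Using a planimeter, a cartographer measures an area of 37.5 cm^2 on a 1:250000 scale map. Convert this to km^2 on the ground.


ground_area = 37.5 * (250000/100)^2 = 234375000.0 m^2 = 234.375 km^2

234.375 km^2


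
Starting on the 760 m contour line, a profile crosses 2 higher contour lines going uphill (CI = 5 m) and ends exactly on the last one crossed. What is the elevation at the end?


elevation = 760 + 2 * 5 = 770 m

770 m


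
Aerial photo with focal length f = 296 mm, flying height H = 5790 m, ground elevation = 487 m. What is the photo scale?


scale = f / (H - h) = 296 mm / 5303 m = 296 / 5303000 = 1:17916

1:17916


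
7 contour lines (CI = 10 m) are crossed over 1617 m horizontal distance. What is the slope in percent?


elevation change = 7 * 10 = 70 m
slope = 70 / 1617 * 100 = 4.3%

4.3%


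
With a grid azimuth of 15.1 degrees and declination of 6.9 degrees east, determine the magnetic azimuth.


magnetic azimuth = grid azimuth - declination (east +ve)
mag_az = 15.1 - 6.9 = 8.2 degrees

8.2 degrees


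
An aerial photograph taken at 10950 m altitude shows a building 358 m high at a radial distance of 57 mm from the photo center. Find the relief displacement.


d = h * r / H = 358 * 57 / 10950 = 1.86 mm

1.86 mm


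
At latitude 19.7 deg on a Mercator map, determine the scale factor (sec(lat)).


SF = 1 / cos(19.7) = 1 / 0.941471 = 1.062

1.062


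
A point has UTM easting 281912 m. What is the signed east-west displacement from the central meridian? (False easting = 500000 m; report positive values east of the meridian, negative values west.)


displacement = 281912 - 500000 = -218088 m

-218088 m


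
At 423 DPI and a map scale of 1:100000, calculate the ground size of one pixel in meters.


pixel_cm = 2.54 / 423 ≈ 0.006005 cm
ground = pixel_cm * 100000 / 100 = 2.54 * 100000 / (423 * 100) = 254000 / 42300 ≈ 6.0 m

6.0 m


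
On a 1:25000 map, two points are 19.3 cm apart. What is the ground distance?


ground = 19.3 cm * 25000 / 100 = 4825.0 m = 4.825 km

4.825 km


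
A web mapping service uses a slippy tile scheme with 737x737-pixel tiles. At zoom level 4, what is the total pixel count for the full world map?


tiles per axis = 2^4 = 16
total tiles = 16^2 = 256
pixels per axis = 16 * 737 = 11792
total pixels = 11792^2 = 139051264

139051264 pixels


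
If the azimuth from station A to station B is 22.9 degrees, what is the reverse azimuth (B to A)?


back azimuth = (22.9 + 180) mod 360 = 202.9 degrees

202.9 degrees


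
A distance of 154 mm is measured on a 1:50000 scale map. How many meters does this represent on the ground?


ground = 154 mm * 50000 / 1000 = 7700.0 m

7700.0 m


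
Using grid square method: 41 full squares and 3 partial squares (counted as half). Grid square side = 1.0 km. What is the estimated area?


effective squares = 41 + 3 * 0.5 = 42.5
area = 42.5 * 1.0 = 42.5 km^2

42.5 km^2


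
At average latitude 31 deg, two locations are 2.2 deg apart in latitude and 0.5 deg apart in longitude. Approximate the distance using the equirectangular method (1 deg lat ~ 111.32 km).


dlat_km = 2.2 * 111.32 = 244.904
dlon_km = 0.5 * 111.32 * cos(31) ≈ 47.71
dist = sqrt(244.904^2 + 47.71^2) ≈ 249.5 km

249.5 km


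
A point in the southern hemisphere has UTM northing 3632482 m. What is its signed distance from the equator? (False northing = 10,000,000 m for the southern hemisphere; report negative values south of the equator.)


For southern: actual = 3632482 - 10000000 = -6367518 m

-6367518 m


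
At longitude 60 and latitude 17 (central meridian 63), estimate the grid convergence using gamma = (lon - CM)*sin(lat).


gamma = (60 - 63) * sin(17) = -3 * 0.292372 = -0.877 degrees

-0.877 degrees


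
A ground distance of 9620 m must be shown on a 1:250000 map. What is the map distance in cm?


map_cm = 9620 * 100 / 250000 = 3.848 cm ≈ 3.85 cm

3.85 cm


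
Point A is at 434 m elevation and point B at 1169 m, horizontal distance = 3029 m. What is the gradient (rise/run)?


gradient = (1169 - 434) / 3029 = 735 / 3029 = 0.2427

0.2427


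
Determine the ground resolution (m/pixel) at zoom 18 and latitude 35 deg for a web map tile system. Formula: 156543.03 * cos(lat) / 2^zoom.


res = 156543.03 * cos(35) / 2^18 = 156543.03 * 0.81915204 / 262144 = 0.49 m/pixel

0.49 m/pixel


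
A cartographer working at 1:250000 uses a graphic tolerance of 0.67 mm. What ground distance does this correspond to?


ground = 0.67 mm * 250000 / 1000 = 167.5 m

167.5 m


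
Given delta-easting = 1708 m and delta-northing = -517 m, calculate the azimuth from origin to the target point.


az = atan2(1708, -517) = 106.8 deg
adjusted to 0-360: 106.8 degrees

106.8 degrees


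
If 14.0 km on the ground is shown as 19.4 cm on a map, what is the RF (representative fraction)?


ground = 14.0 km = 1400000 cm; RF denominator = ground / map = 1400000 / 19.4 ≈ 72165; RF = 1:72165

1:72165


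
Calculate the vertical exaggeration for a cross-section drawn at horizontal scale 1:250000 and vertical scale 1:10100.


VE = horizontal_scale / vertical_scale = 250000 / 10100 ≈ 24.8

24.8x


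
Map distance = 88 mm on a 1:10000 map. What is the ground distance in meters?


ground = 88 mm * 10000 / 1000 = 880.0 m

880.0 m


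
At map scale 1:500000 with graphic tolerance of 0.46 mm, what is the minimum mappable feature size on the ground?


ground = 0.46 mm * 500000 / 1000 = 230.0 m

230.0 m


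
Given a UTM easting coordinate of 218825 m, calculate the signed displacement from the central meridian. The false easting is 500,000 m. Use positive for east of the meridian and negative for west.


displacement = 218825 - 500000 = -281175 m

-281175 m


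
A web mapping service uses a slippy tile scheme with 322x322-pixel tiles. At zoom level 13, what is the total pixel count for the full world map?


tiles per axis = 2^13 = 8192
total tiles = 8192^2 = 67108864
pixels per axis = 8192 * 322 = 2637824
total pixels = 2637824^2 = 6958115454976

6958115454976 pixels


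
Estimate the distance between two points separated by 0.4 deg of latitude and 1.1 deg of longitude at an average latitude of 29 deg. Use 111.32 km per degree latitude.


dlat_km = 0.4 * 111.32 = 44.528
dlon_km = 1.1 * 111.32 * cos(29) ≈ 107.099
dist = sqrt(44.528^2 + 107.099^2) ≈ 116.0 km

116.0 km


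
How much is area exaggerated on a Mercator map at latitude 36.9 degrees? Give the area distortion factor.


area_distortion = 1/cos^2(36.9) = 1.564

1.564


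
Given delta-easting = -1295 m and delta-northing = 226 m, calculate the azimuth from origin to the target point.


az = atan2(-1295, 226) = -80.1 deg
adjusted to 0-360: 279.9 degrees

279.9 degrees


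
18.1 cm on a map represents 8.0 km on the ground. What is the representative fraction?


ground = 8.0 km = 800000 cm; RF denominator = ground / map = 800000 / 18.1 ≈ 44199; RF = 1:44199

1:44199


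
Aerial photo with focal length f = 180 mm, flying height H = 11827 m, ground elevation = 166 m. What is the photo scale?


scale = f / (H - h) = 180 mm / 11661 m = 180 / 11661000 = 1:64783

1:64783


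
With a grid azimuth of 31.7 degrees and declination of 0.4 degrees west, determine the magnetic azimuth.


magnetic azimuth = grid azimuth - declination (east +ve)
mag_az = 31.7 - -0.4 = 32.1 degrees

32.1 degrees


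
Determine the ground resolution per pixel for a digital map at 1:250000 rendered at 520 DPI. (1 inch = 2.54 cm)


pixel_cm = 2.54 / 520 ≈ 0.004885 cm
ground = pixel_cm * 250000 / 100 = 2.54 * 250000 / (520 * 100) = 635000 / 52000 ≈ 12.21 m

12.21 m


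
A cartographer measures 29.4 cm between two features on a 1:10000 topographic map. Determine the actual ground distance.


ground = 29.4 cm * 10000 / 100 = 2940.0 m = 2.94 km

2.94 km


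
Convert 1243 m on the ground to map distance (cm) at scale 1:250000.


map_cm = 1243 * 100 / 250000 = 0.4972 cm ≈ 0.5 cm

0.5 cm


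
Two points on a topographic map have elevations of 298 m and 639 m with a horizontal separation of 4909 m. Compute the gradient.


gradient = (639 - 298) / 4909 = 341 / 4909 = 0.0695

0.0695


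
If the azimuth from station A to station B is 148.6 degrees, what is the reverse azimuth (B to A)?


back azimuth = (148.6 + 180) mod 360 = 328.6 degrees

328.6 degrees


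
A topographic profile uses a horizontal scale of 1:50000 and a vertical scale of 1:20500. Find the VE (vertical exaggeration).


VE = horizontal_scale / vertical_scale = 50000 / 20500 ≈ 2.4

2.4x


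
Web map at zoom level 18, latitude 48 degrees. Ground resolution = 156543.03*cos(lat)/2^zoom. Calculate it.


res = 156543.03 * cos(48) / 2^18 = 156543.03 * 0.66913061 / 262144 = 0.4 m/pixel

0.4 m/pixel


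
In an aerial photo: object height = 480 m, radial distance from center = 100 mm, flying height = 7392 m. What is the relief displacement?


d = h * r / H = 480 * 100 / 7392 = 6.49 mm

6.49 mm


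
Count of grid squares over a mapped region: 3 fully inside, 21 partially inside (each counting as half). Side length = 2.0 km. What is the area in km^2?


effective squares = 3 + 21 * 0.5 = 13.5
area = 13.5 * 4.0 = 54.0 km^2

54.0 km^2


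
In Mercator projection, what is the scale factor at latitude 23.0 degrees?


SF = 1 / cos(23.0) = 1 / 0.920505 = 1.086

1.086


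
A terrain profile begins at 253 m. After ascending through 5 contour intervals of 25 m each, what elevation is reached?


elevation = 253 + 5 * 25 = 378 m

378 m


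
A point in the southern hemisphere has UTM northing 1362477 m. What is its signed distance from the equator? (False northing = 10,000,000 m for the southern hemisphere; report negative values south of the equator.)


For southern: actual = 1362477 - 10000000 = -8637523 m

-8637523 m


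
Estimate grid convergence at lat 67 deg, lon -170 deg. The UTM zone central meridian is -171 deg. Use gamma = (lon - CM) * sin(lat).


gamma = (-170 - -171) * sin(67) = 1 * 0.920505 = 0.921 degrees

0.921 degrees


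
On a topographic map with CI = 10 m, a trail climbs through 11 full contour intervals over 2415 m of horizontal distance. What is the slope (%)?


elevation change = 11 * 10 = 110 m
slope = 110 / 2415 * 100 = 4.6%

4.6%
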